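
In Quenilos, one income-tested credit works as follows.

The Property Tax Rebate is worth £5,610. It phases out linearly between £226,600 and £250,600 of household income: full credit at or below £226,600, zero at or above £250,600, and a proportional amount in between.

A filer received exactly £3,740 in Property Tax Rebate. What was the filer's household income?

£3,740 is 3,740/5,610 of the full £5,610, so 1,870/5,610 of the £24,000 range has been used: income = £226,600 + £24,000 × 1,870/5,610 = £234,600.

£234,600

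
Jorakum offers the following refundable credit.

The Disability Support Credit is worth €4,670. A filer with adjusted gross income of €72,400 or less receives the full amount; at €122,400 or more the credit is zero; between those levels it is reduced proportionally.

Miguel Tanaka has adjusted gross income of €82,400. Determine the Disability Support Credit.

€3,736

Disability Support Credit: €82,400 is €10,000 into a €50,000 phase-out range, leaving 40,000/50,000 of the credit: €4,670 × 40,000/50,000 = €3,736.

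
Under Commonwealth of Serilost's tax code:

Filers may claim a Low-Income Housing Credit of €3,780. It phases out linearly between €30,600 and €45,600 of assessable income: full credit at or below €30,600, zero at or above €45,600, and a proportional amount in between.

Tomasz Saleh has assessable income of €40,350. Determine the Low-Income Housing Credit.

Low-Income Housing Credit: €40,350 is €9,750 into a €15,000 phase-out range, leaving 5,250/15,000 of the credit: €3,780 × 5,250/15,000 = €1,323.

€1,323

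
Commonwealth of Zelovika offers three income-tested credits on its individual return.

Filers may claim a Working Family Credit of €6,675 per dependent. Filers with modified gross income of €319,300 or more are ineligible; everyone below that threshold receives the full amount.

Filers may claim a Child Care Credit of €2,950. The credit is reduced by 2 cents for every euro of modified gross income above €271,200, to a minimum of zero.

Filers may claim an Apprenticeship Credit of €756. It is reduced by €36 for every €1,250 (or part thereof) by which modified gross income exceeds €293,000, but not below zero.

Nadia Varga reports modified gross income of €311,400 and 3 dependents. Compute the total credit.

€22,387

Working Family Credit: base = 3 × €6,675 = €20,025. €311,400 is below the €319,300 cutoff, so the full €20,025 applies.
Child Care Credit: 2% of the €40,200 excess over €271,200 is €804; credit = €2,950 − €804 = €2,146.
Apprenticeship Credit: income exceeds €293,000 by €18,400, which is 15 full-or-partial €1,250 increments; reduction = 15 × €36 = €540, leaving €216.
Total: €20,025 + €2,146 + €216 = €22,387.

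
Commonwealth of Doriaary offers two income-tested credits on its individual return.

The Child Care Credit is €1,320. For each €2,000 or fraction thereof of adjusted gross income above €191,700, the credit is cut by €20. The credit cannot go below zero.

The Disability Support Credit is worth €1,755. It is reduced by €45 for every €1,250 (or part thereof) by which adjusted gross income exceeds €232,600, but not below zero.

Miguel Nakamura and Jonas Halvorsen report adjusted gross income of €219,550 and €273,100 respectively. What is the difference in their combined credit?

€2,025

Miguel (€219,550): Child Care Credit: income exceeds €191,700 by €27,850, which is 14 full-or-partial €2,000 increments; reduction = 14 × €20 = €280, leaving €1,040. Disability Support Credit: €219,550 is at or below the €232,600 threshold, so the full €1,755 applies. total €1,040 + €1,755 = €2,795
Jonas (€273,100): Child Care Credit: income exceeds €191,700 by €81,400, which is 41 full-or-partial €2,000 increments; reduction = 41 × €20 = €820, leaving €500. Disability Support Credit: income exceeds €232,600 by €40,500, which is 33 full-or-partial €1,250 increments; reduction = 33 × €45 = €1,485, leaving €270. total €500 + €270 = €770
Difference: |€2,795 − €770| = €2,025.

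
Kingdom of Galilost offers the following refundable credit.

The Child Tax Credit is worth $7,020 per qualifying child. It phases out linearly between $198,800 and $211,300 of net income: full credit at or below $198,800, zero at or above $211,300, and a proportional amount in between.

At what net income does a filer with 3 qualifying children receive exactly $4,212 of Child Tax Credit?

Full credit = 3 × $7,020 = $21,060.
$4,212 is 4,212/21,060 of the full $21,060, so 16,848/21,060 of the $12,500 range has been used: income = $198,800 + $12,500 × 16,848/21,060 = $208,800.

$208,800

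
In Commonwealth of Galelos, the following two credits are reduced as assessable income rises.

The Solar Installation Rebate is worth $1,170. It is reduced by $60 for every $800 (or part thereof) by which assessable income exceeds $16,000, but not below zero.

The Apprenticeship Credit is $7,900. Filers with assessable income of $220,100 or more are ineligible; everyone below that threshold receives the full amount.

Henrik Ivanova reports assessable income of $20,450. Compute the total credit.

$8,710

Solar Installation Rebate: income exceeds $16,000 by $4,450, which is 6 full-or-partial $800 increments; reduction = 6 × $60 = $360, leaving $810.
Apprenticeship Credit: $20,450 is below the $220,100 cutoff, so the full $7,900 applies.
Total: $810 + $7,900 = $8,710.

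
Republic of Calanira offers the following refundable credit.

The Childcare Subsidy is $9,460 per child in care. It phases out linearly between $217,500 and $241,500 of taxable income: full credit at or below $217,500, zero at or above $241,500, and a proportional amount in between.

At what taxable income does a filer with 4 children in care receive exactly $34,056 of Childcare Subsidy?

Full credit = 4 × $9,460 = $37,840.
$34,056 is 34,056/37,840 of the full $37,840, so 3,784/37,840 of the $24,000 range has been used: income = $217,500 + $24,000 × 3,784/37,840 = $219,900.

$219,900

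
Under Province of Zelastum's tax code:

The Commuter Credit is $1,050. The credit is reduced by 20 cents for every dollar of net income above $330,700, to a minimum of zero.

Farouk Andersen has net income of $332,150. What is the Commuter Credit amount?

Commuter Credit: 20% of the $1,450 excess over $330,700 is $290; credit = $1,050 − $290 = $760.

$760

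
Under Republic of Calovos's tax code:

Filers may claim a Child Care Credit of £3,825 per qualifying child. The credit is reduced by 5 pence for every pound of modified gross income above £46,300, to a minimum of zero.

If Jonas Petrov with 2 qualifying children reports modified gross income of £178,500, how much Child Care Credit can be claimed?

£1,040

Child Care Credit: base = 2 × £3,825 = £7,650. 5% of the £132,200 excess over £46,300 is £6,610; credit = £7,650 − £6,610 = £1,040.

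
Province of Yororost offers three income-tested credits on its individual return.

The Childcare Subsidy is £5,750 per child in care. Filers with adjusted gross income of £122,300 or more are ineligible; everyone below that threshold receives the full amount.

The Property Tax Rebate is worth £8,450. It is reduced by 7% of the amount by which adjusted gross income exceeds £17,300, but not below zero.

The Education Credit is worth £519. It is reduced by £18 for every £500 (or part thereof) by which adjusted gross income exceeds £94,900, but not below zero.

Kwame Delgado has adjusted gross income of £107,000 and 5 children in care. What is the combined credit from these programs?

£30,990

Childcare Subsidy: base = 5 × £5,750 = £28,750. £107,000 is below the £122,300 cutoff, so the full £28,750 applies.
Property Tax Rebate: 7% of the £89,700 excess over £17,300 is £6,279; credit = £8,450 − £6,279 = £2,171.
Education Credit: income exceeds £94,900 by £12,100, which is 25 full-or-partial £500 increments; reduction = 25 × £18 = £450, leaving £69.
Total: £28,750 + £2,171 + £69 = £30,990.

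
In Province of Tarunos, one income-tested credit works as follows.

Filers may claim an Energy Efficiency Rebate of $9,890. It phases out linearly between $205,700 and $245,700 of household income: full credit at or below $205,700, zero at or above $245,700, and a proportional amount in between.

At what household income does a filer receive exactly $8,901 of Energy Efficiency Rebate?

$8,901 is 8,901/9,890 of the full $9,890, so 989/9,890 of the $40,000 range has been used: income = $205,700 + $40,000 × 989/9,890 = $209,700.

$209,700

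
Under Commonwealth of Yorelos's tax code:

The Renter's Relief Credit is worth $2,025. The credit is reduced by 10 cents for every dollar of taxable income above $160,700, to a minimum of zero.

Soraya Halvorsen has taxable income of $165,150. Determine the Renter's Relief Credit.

$1,580

Renter's Relief Credit: 10% of the $4,450 excess over $160,700 is $445; credit = $2,025 − $445 = $1,580.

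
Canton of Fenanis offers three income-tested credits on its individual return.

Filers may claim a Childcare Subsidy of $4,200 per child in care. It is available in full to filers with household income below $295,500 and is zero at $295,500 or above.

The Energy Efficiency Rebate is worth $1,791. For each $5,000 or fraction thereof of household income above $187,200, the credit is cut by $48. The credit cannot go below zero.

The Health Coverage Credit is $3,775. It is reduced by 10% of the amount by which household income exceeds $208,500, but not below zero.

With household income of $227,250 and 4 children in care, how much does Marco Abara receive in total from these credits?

Childcare Subsidy: base = 4 × $4,200 = $16,800. $227,250 is below the $295,500 cutoff, so the full $16,800 applies.
Energy Efficiency Rebate: income exceeds $187,200 by $40,050, which is 9 full-or-partial $5,000 increments; reduction = 9 × $48 = $432, leaving $1,359.
Health Coverage Credit: 10% of the $18,750 excess over $208,500 is $1,875; credit = $3,775 − $1,875 = $1,900.
Total: $16,800 + $1,359 + $1,900 = $20,059.

$20,059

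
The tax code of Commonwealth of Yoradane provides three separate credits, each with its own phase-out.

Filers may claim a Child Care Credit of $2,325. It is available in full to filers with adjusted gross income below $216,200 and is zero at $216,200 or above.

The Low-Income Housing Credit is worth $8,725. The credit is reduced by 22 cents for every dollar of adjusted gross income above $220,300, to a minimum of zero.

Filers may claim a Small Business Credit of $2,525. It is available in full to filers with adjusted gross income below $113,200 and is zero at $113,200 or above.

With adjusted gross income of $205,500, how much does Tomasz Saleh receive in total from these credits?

Child Care Credit: $205,500 is below the $216,200 cutoff, so the full $2,325 applies.
Low-Income Housing Credit: $205,500 is at or below the $220,300 threshold, so the full $8,725 applies.
Small Business Credit: $205,500 meets or exceeds the $113,200 cutoff, so the credit is $0.
Total: $2,325 + $8,725 + $0 = $11,050.

$11,050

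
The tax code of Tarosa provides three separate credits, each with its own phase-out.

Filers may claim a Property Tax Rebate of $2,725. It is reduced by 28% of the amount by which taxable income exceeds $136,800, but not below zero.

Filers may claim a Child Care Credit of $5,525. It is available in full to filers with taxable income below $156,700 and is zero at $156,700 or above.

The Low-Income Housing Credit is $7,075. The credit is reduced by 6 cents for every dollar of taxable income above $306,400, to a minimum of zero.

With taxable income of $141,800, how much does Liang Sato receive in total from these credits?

Property Tax Rebate: 28% of the $5,000 excess over $136,800 is $1,400; credit = $2,725 − $1,400 = $1,325.
Child Care Credit: $141,800 is below the $156,700 cutoff, so the full $5,525 applies.
Low-Income Housing Credit: $141,800 is at or below the $306,400 threshold, so the full $7,075 applies.
Total: $1,325 + $5,525 + $7,075 = $13,925.

$13,925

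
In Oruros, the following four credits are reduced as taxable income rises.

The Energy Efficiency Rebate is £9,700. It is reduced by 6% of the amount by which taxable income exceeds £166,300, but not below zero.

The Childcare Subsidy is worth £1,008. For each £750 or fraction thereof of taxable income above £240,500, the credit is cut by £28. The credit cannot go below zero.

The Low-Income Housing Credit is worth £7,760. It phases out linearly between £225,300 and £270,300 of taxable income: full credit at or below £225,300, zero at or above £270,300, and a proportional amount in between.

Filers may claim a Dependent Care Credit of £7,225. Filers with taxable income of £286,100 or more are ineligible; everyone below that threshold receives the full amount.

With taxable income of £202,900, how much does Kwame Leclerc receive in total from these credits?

£23,497

Energy Efficiency Rebate: 6% of the £36,600 excess over £166,300 is £2,196; credit = £9,700 − £2,196 = £7,504.
Childcare Subsidy: £202,900 is at or below the £240,500 threshold, so the full £1,008 applies.
Low-Income Housing Credit: £202,900 is at or below the £225,300 threshold, so the full £7,760 applies.
Dependent Care Credit: £202,900 is below the £286,100 cutoff, so the full £7,225 applies.
Total: £7,504 + £1,008 + £7,760 + £7,225 = £23,497.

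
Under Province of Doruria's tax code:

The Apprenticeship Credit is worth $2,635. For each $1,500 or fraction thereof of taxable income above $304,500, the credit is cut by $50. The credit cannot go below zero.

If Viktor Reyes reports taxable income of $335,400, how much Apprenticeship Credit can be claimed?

$1,585

Apprenticeship Credit: income exceeds $304,500 by $30,900, which is 21 full-or-partial $1,500 increments; reduction = 21 × $50 = $1,050, leaving $1,585.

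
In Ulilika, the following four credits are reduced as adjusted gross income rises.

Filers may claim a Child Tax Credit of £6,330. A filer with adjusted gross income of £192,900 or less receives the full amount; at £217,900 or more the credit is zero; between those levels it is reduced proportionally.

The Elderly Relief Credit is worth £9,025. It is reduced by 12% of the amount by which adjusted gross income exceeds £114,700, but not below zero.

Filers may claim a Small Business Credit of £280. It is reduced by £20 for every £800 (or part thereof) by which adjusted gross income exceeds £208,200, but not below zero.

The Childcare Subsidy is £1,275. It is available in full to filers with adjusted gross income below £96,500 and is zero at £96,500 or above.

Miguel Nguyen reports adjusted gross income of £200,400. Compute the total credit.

Child Tax Credit: £200,400 is £7,500 into a £25,000 phase-out range, leaving 17,500/25,000 of the credit: £6,330 × 17,500/25,000 = £4,431.
Elderly Relief Credit: 12% of the £85,700 excess over £114,700 is £10,284 ≥ base, so the credit is £0.
Small Business Credit: £200,400 is at or below the £208,200 threshold, so the full £280 applies.
Childcare Subsidy: £200,400 meets or exceeds the £96,500 cutoff, so the credit is £0.
Total: £4,431 + £0 + £280 + £0 = £4,711.

£4,711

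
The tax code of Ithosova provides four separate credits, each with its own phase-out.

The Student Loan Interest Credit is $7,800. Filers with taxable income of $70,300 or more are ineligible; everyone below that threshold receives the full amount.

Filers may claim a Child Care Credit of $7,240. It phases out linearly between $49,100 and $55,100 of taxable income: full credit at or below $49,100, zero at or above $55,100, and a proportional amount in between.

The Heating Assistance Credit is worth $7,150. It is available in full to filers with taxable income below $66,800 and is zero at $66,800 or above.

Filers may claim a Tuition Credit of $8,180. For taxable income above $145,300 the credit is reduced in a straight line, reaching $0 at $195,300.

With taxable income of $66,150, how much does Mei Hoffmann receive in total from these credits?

$23,130

Student Loan Interest Credit: $66,150 is below the $70,300 cutoff, so the full $7,800 applies.
Child Care Credit: $66,150 is at or above $55,100, so the credit is $0.
Heating Assistance Credit: $66,150 is below the $66,800 cutoff, so the full $7,150 applies.
Tuition Credit: $66,150 is at or below the $145,300 threshold, so the full $8,180 applies.
Total: $7,800 + $0 + $7,150 + $8,180 = $23,130.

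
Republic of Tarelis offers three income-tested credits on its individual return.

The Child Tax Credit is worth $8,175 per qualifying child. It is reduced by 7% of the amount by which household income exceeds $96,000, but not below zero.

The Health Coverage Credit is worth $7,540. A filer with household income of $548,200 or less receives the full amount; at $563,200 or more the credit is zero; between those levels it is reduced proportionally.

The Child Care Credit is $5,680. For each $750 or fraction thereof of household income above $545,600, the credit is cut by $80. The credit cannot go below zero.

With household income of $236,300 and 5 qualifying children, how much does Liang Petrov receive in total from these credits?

Child Tax Credit: base = 5 × $8,175 = $40,875. 7% of the $140,300 excess over $96,000 is $9,821; credit = $40,875 − $9,821 = $31,054.
Health Coverage Credit: $236,300 is at or below the $548,200 threshold, so the full $7,540 applies.
Child Care Credit: $236,300 is at or below the $545,600 threshold, so the full $5,680 applies.
Total: $31,054 + $7,540 + $5,680 = $44,274.

$44,274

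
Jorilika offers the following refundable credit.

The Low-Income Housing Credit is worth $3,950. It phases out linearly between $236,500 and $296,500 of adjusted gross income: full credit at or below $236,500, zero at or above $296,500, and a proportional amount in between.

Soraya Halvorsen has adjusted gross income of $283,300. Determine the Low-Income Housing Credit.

Low-Income Housing Credit: $283,300 is $46,800 into a $60,000 phase-out range, leaving 13,200/60,000 of the credit: $3,950 × 13,200/60,000 = $869.

$869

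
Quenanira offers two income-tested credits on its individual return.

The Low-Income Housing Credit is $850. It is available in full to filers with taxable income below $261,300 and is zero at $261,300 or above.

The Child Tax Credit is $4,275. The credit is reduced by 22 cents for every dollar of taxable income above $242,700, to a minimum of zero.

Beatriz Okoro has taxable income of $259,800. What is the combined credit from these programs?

Low-Income Housing Credit: $259,800 is below the $261,300 cutoff, so the full $850 applies.
Child Tax Credit: 22% of the $17,100 excess over $242,700 is $3,762; credit = $4,275 − $3,762 = $513.
Total: $850 + $513 = $1,363.

$1,363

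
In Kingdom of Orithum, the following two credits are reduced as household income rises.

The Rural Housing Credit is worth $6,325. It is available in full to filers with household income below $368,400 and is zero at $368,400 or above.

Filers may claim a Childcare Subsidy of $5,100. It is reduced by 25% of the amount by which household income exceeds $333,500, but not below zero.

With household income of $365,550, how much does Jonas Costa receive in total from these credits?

$6,325

Rural Housing Credit: $365,550 is below the $368,400 cutoff, so the full $6,325 applies.
Childcare Subsidy: 25% of the $32,050 excess over $333,500 is $8,012.50 ≥ base, so the credit is $0.
Total: $6,325 + $0 = $6,325.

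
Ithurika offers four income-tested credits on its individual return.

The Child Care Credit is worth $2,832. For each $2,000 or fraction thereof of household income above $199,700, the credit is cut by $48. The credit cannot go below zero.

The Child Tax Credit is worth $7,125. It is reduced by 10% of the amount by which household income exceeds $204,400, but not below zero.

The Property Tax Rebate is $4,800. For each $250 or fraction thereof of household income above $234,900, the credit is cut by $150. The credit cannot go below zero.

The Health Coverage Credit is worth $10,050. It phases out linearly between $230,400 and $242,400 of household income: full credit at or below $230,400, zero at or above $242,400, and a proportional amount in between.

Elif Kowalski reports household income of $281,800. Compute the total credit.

Child Care Credit: income exceeds $199,700 by $82,100, which is 42 full-or-partial $2,000 increments; reduction = 42 × $48 = $2,016, leaving $816.
Child Tax Credit: 10% of the $77,400 excess over $204,400 is $7,740 ≥ base, so the credit is $0.
Property Tax Rebate: income exceeds $234,900 by $46,900 → 188 increments × $150 = $28,200 ≥ base, so the credit is $0.
Health Coverage Credit: $281,800 is at or above $242,400, so the credit is $0.
Total: $816 + $0 + $0 + $0 = $816.

$816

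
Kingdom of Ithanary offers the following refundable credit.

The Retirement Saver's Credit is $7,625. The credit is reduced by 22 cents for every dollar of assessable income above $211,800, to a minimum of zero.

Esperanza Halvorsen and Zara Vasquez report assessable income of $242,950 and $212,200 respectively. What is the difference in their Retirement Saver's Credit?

Esperanza ($242,950): Retirement Saver's Credit: 22% of the $31,150 excess over $211,800 is $6,853; credit = $7,625 − $6,853 = $772.
Zara ($212,200): Retirement Saver's Credit: 22% of the $400 excess over $211,800 is $88; credit = $7,625 − $88 = $7,537.
Difference: |$772 − $7,537| = $6,765.

$6,765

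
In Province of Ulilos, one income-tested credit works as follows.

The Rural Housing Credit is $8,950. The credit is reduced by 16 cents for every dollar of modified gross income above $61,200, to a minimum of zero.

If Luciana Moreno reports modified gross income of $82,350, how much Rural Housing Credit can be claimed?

$5,566

Rural Housing Credit: 16% of the $21,150 excess over $61,200 is $3,384; credit = $8,950 − $3,384 = $5,566.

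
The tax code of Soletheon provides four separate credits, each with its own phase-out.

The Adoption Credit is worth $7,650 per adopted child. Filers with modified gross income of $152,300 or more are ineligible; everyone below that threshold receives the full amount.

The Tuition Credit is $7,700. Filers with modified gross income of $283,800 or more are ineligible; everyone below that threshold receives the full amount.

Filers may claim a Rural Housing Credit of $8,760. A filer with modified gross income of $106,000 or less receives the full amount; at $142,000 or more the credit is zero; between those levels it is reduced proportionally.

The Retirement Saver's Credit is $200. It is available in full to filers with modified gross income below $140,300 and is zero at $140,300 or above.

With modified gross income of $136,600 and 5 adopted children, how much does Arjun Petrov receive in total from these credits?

$47,464

Adoption Credit: base = 5 × $7,650 = $38,250. $136,600 is below the $152,300 cutoff, so the full $38,250 applies.
Tuition Credit: $136,600 is below the $283,800 cutoff, so the full $7,700 applies.
Rural Housing Credit: $136,600 is $30,600 into a $36,000 phase-out range, leaving 5,400/36,000 of the credit: $8,760 × 5,400/36,000 = $1,314.
Retirement Saver's Credit: $136,600 is below the $140,300 cutoff, so the full $200 applies.
Total: $38,250 + $7,700 + $1,314 + $200 = $47,464.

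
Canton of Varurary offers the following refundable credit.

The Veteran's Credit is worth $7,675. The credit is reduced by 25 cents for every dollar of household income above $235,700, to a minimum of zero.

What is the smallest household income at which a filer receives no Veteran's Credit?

$266,400

The credit falls by 25% of each dollar above $235,700, so it reaches zero when the excess is $7,675 / 25% = $30,700: income = $235,700 + $30,700 = $266,400.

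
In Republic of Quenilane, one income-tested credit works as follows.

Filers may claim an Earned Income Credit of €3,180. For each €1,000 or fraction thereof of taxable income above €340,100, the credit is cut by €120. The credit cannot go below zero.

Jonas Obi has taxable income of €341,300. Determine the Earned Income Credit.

Earned Income Credit: income exceeds €340,100 by €1,200, which is 2 full-or-partial €1,000 increments; reduction = 2 × €120 = €240, leaving €2,940.

€2,940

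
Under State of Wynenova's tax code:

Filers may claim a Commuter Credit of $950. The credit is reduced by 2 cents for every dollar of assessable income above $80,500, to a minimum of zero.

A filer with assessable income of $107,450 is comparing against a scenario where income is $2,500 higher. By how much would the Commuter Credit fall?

At $107,450 — 2% of the $26,950 excess over $80,500 is $539; credit = $950 − $539 = $411.
At $109,950 — 2% of the $29,450 excess over $80,500 is $589; credit = $950 − $589 = $361.
Lost: $411 − $361 = $50.

$50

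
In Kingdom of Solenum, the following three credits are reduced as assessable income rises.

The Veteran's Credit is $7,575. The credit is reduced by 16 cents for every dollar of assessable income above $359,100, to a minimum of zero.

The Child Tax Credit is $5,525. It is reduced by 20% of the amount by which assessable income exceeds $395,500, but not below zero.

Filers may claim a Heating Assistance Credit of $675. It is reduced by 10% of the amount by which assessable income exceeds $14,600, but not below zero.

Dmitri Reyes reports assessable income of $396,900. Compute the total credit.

Veteran's Credit: 16% of the $37,800 excess over $359,100 is $6,048; credit = $7,575 − $6,048 = $1,527.
Child Tax Credit: 20% of the $1,400 excess over $395,500 is $280; credit = $5,525 − $280 = $5,245.
Heating Assistance Credit: 10% of the $382,300 excess over $14,600 is $38,230 ≥ base, so the credit is $0.
Total: $1,527 + $5,245 + $0 = $6,772.

$6,772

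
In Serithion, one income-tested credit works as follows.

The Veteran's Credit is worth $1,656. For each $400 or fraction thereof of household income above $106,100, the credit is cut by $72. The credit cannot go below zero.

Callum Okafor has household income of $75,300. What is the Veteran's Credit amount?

Veteran's Credit: $75,300 is at or below the $106,100 threshold, so the full $1,656 applies.

$1,656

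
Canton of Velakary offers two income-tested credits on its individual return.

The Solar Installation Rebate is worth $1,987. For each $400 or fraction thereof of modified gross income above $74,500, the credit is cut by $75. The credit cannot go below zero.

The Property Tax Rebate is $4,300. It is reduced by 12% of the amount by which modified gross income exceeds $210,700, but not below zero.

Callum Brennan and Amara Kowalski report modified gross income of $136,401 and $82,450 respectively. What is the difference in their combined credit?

Callum ($136,401): Solar Installation Rebate: income exceeds $74,500 by $61,901 → 155 increments × $75 = $11,625 ≥ base, so the credit is $0. Property Tax Rebate: $136,401 is at or below the $210,700 threshold, so the full $4,300 applies. total $0 + $4,300 = $4,300
Amara ($82,450): Solar Installation Rebate: income exceeds $74,500 by $7,950, which is 20 full-or-partial $400 increments; reduction = 20 × $75 = $1,500, leaving $487. Property Tax Rebate: $82,450 is at or below the $210,700 threshold, so the full $4,300 applies. total $487 + $4,300 = $4,787
Difference: |$4,300 − $4,787| = $487.

$487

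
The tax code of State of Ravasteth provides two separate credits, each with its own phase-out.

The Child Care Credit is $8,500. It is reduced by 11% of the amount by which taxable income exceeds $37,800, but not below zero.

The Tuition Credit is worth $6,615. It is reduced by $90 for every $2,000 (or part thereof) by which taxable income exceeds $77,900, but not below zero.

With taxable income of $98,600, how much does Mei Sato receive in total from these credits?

Child Care Credit: 11% of the $60,800 excess over $37,800 is $6,688; credit = $8,500 − $6,688 = $1,812.
Tuition Credit: income exceeds $77,900 by $20,700, which is 11 full-or-partial $2,000 increments; reduction = 11 × $90 = $990, leaving $5,625.
Total: $1,812 + $5,625 = $7,437.

$7,437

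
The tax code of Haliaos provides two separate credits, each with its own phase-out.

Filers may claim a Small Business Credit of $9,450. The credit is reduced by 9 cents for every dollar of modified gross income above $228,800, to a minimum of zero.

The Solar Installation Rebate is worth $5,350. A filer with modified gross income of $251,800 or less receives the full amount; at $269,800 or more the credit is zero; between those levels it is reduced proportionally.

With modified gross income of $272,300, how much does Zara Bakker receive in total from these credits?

$5,535

Small Business Credit: 9% of the $43,500 excess over $228,800 is $3,915; credit = $9,450 − $3,915 = $5,535.
Solar Installation Rebate: $272,300 is at or above $269,800, so the credit is $0.
Total: $5,535 + $0 = $5,535.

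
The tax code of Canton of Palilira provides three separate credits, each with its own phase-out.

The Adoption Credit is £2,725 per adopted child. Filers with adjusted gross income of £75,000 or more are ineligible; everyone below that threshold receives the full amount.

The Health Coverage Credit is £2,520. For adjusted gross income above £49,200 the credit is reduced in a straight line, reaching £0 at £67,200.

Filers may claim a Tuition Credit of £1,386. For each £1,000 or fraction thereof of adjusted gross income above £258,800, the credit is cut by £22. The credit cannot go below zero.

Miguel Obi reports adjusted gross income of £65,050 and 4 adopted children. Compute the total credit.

Adoption Credit: base = 4 × £2,725 = £10,900. £65,050 is below the £75,000 cutoff, so the full £10,900 applies.
Health Coverage Credit: £65,050 is £15,850 into a £18,000 phase-out range, leaving 2,150/18,000 of the credit: £2,520 × 2,150/18,000 = £301.
Tuition Credit: £65,050 is at or below the £258,800 threshold, so the full £1,386 applies.
Total: £10,900 + £301 + £1,386 = £12,587.

£12,587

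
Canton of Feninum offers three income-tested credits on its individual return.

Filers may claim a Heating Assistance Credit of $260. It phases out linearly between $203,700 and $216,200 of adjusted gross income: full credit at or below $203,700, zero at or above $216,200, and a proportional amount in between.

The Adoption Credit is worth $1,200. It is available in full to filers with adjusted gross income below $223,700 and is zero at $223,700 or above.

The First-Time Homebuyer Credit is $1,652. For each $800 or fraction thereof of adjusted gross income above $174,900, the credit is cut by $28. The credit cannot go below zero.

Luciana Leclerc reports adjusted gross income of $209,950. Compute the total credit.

Heating Assistance Credit: $209,950 is $6,250 into a $12,500 phase-out range, leaving 6,250/12,500 of the credit: $260 × 6,250/12,500 = $130.
Adoption Credit: $209,950 is below the $223,700 cutoff, so the full $1,200 applies.
First-Time Homebuyer Credit: income exceeds $174,900 by $35,050, which is 44 full-or-partial $800 increments; reduction = 44 × $28 = $1,232, leaving $420.
Total: $130 + $1,200 + $420 = $1,750.

$1,750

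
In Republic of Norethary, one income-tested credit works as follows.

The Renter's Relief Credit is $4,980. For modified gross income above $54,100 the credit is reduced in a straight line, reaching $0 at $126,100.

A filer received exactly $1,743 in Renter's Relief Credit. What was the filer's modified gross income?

$1,743 is 1,743/4,980 of the full $4,980, so 3,237/4,980 of the $72,000 range has been used: income = $54,100 + $72,000 × 3,237/4,980 = $100,900.

$100,900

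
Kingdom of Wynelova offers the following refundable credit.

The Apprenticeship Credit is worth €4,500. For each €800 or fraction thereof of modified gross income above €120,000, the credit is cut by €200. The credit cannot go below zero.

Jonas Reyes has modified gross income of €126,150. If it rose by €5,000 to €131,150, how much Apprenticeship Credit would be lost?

€1,200

At €126,150 — income exceeds €120,000 by €6,150, which is 8 full-or-partial €800 increments; reduction = 8 × €200 = €1,600, leaving €2,900.
At €131,150 — income exceeds €120,000 by €11,150, which is 14 full-or-partial €800 increments; reduction = 14 × €200 = €2,800, leaving €1,700.
Lost: €2,900 − €1,700 = €1,200.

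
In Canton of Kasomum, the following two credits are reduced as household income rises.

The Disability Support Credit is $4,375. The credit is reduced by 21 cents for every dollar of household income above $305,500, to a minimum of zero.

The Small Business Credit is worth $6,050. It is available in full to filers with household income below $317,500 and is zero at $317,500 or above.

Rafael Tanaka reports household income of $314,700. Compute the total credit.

$8,493

Disability Support Credit: 21% of the $9,200 excess over $305,500 is $1,932; credit = $4,375 − $1,932 = $2,443.
Small Business Credit: $314,700 is below the $317,500 cutoff, so the full $6,050 applies.
Total: $2,443 + $6,050 = $8,493.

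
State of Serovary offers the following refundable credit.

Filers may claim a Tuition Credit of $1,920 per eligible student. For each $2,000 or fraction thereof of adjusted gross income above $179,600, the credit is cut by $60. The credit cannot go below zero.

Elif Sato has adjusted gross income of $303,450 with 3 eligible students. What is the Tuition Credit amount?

Tuition Credit: base = 3 × $1,920 = $5,760. income exceeds $179,600 by $123,850, which is 62 full-or-partial $2,000 increments; reduction = 62 × $60 = $3,720, leaving $2,040.

$2,040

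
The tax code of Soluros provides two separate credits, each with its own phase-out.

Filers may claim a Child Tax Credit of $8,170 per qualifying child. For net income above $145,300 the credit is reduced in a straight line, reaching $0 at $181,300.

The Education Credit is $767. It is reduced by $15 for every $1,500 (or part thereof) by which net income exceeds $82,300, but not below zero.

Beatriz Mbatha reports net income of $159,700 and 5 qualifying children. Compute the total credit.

Child Tax Credit: base = 5 × $8,170 = $40,850. $159,700 is $14,400 into a $36,000 phase-out range, leaving 21,600/36,000 of the credit: $40,850 × 21,600/36,000 = $24,510.
Education Credit: income exceeds $82,300 by $77,400 → 52 increments × $15 = $780 ≥ base, so the credit is $0.
Total: $24,510 + $0 = $24,510.

$24,510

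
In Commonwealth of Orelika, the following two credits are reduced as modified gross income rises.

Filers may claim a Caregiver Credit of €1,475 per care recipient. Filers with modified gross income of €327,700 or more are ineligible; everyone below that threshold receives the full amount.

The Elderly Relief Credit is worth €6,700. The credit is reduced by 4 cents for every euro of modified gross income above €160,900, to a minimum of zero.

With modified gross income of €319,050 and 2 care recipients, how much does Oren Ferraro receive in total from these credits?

Caregiver Credit: base = 2 × €1,475 = €2,950. €319,050 is below the €327,700 cutoff, so the full €2,950 applies.
Elderly Relief Credit: 4% of the €158,150 excess over €160,900 is €6,326; credit = €6,700 − €6,326 = €374.
Total: €2,950 + €374 = €3,324.

€3,324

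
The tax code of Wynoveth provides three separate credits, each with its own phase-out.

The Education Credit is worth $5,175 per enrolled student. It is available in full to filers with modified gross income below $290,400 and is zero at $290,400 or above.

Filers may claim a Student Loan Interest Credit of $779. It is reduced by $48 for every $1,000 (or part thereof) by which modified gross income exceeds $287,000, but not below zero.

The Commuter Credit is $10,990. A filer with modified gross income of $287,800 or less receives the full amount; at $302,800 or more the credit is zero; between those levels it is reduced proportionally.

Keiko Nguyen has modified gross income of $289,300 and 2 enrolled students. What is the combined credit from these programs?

$20,876

Education Credit: base = 2 × $5,175 = $10,350. $289,300 is below the $290,400 cutoff, so the full $10,350 applies.
Student Loan Interest Credit: income exceeds $287,000 by $2,300, which is 3 full-or-partial $1,000 increments; reduction = 3 × $48 = $144, leaving $635.
Commuter Credit: $289,300 is $1,500 into a $15,000 phase-out range, leaving 13,500/15,000 of the credit: $10,990 × 13,500/15,000 = $9,891.
Total: $10,350 + $635 + $9,891 = $20,876.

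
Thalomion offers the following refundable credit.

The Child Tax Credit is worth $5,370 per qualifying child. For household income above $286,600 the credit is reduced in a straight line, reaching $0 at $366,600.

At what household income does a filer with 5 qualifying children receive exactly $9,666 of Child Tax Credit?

$337,800

Full credit = 5 × $5,370 = $26,850.
$9,666 is 9,666/26,850 of the full $26,850, so 17,184/26,850 of the $80,000 range has been used: income = $286,600 + $80,000 × 17,184/26,850 = $337,800.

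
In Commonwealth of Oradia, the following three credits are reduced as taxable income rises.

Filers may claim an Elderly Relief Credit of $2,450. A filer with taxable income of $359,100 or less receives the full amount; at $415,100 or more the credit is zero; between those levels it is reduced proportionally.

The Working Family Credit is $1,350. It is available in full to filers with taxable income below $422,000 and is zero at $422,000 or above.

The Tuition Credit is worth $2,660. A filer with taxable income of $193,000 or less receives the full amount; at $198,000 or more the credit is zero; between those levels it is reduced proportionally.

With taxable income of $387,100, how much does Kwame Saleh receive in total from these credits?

Elderly Relief Credit: $387,100 is $28,000 into a $56,000 phase-out range, leaving 28,000/56,000 of the credit: $2,450 × 28,000/56,000 = $1,225.
Working Family Credit: $387,100 is below the $422,000 cutoff, so the full $1,350 applies.
Tuition Credit: $387,100 is at or above $198,000, so the credit is $0.
Total: $1,225 + $1,350 + $0 = $2,575.

$2,575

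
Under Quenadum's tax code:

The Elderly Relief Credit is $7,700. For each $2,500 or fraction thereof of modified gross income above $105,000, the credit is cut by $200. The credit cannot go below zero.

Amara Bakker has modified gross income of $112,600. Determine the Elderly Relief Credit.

$6,900

Elderly Relief Credit: income exceeds $105,000 by $7,600, which is 4 full-or-partial $2,500 increments; reduction = 4 × $200 = $800, leaving $6,900.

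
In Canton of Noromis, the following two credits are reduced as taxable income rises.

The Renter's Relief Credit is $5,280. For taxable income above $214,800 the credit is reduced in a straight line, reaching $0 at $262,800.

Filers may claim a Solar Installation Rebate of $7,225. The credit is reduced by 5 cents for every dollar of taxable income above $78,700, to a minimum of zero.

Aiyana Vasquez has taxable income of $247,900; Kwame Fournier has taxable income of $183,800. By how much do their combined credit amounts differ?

$5,611

Aiyana ($247,900): Renter's Relief Credit: $247,900 is $33,100 into a $48,000 phase-out range, leaving 14,900/48,000 of the credit: $5,280 × 14,900/48,000 = $1,639. Solar Installation Rebate: 5% of the $169,200 excess over $78,700 is $8,460 ≥ base, so the credit is $0. total $1,639 + $0 = $1,639
Kwame ($183,800): Renter's Relief Credit: $183,800 is at or below the $214,800 threshold, so the full $5,280 applies. Solar Installation Rebate: 5% of the $105,100 excess over $78,700 is $5,255; credit = $7,225 − $5,255 = $1,970. total $5,280 + $1,970 = $7,250
Difference: |$1,639 − $7,250| = $5,611.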